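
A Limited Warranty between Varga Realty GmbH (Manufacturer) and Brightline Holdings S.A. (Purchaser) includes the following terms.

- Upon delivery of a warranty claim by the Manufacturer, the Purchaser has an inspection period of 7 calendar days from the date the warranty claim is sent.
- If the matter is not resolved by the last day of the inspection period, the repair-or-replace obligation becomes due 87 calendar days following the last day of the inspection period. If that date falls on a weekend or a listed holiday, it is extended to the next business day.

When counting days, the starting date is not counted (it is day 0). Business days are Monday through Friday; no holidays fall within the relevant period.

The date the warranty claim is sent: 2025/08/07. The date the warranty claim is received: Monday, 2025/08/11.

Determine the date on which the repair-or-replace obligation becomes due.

The last day of the inspection period: 2025/08/07 + 7 days = 2025/08/14.
Adding 87 calendar days to 2025/08/14 gives 2025/11/09, which is the date on which the repair-or-replace obligation becomes due. That falls on a Sunday, so it rolls to the next business day, Monday, 2025/11/10.

2025/11/10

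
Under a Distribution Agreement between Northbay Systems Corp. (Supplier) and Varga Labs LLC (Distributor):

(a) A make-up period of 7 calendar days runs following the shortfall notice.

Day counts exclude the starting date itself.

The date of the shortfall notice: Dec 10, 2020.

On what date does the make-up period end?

Adding 7 calendar days to Dec 10, 2020 gives Dec 17, 2020, which is the last day of the make-up period.

Dec 17, 2020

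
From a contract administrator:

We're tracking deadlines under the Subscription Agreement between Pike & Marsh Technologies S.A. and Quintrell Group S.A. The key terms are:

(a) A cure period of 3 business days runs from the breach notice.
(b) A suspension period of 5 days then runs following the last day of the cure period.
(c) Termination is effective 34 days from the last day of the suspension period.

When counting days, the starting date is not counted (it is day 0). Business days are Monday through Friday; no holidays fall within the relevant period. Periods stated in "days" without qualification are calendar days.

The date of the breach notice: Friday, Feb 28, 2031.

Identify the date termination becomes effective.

Apr 13, 2031

The last day of the cure period: 3 business days after Friday, Feb 28, 2031, skipping weekends — Mar 3, Mar 4, Mar 5 — lands on Wednesday, Mar 5, 2031.
The last day of the suspension period: 5 calendar days after Mar 5, 2031 is Mar 10, 2031.
The date termination becomes effective: Mar 10, 2031 + 34 days = Apr 13, 2031.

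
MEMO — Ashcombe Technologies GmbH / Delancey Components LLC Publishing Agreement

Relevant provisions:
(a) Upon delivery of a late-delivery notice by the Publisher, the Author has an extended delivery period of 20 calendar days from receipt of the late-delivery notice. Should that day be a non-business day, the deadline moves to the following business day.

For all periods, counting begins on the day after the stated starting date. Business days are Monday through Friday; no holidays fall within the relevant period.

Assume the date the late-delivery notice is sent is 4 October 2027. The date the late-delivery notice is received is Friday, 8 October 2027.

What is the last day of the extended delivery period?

The last day of the extended delivery period: 20 calendar days after 8 October 2027 is 28 October 2027. 28 October 2027 is a Thursday, so no roll-forward applies.

28 October 2027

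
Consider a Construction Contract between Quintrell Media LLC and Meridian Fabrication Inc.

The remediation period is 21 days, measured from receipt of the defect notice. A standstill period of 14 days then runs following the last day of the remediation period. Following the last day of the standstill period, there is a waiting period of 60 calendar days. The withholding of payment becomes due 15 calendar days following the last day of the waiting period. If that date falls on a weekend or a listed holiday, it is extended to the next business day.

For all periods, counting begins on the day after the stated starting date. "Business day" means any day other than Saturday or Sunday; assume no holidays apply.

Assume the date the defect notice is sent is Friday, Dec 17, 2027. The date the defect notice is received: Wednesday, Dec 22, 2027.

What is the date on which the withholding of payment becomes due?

Apr 10, 2028

Adding 21 calendar days to Dec 22, 2027 gives Jan 12, 2028, which is the last day of the remediation period.
Adding 14 calendar days to Jan 12, 2028 gives Jan 26, 2028, which is the last day of the standstill period.
The last day of the waiting period: 60 calendar days after Jan 26, 2028 is Mar 26, 2028.
The date on which the withholding of payment becomes due: 15 calendar days after Mar 26, 2028 is Apr 10, 2028. Apr 10, 2028 is a Monday, so no roll-forward applies.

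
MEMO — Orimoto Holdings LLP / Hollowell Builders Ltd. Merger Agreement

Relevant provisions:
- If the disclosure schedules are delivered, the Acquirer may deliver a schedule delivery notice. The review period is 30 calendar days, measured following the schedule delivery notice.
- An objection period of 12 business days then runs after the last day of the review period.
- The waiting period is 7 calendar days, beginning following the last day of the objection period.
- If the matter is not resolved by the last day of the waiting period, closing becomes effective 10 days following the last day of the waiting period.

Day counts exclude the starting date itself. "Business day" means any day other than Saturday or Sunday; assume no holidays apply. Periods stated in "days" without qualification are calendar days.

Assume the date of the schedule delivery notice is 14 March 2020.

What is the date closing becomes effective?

Adding 30 calendar days to 14 March 2020 gives 13 April 2020, which is the last day of the review period.
The last day of the objection period: counting 12 business days from Monday, 13 April 2020 (Apr 14, Apr 15, Apr 16, Apr 17, …, Apr 27, Apr 28, Apr 29, skipping weekends) reaches Wednesday, 29 April 2020.
The last day of the waiting period: 7 calendar days after 29 April 2020 is 6 May 2020.
Adding 10 calendar days to 6 May 2020 gives 16 May 2020, which is the date closing becomes effective.

16 May 2020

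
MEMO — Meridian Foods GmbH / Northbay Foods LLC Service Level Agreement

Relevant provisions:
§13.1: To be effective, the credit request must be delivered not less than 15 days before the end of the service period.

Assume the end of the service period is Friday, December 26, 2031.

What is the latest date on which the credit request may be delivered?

December 11, 2031

December 26, 2031 minus 15 days is December 11, 2031.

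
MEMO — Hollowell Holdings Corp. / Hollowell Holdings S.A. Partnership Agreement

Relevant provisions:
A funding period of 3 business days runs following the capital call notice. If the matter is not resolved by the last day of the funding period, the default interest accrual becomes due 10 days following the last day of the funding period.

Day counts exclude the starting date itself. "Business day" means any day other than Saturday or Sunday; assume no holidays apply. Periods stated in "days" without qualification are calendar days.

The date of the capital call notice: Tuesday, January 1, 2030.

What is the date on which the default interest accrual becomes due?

The last day of the funding period: 3 business days after Tuesday, January 1, 2030, skipping weekends — Jan 2, Jan 3, Jan 4 — lands on Friday, January 4, 2030.
Adding 10 calendar days to January 4, 2030 gives January 14, 2030, which is the date on which the default interest accrual becomes due.

January 14, 2030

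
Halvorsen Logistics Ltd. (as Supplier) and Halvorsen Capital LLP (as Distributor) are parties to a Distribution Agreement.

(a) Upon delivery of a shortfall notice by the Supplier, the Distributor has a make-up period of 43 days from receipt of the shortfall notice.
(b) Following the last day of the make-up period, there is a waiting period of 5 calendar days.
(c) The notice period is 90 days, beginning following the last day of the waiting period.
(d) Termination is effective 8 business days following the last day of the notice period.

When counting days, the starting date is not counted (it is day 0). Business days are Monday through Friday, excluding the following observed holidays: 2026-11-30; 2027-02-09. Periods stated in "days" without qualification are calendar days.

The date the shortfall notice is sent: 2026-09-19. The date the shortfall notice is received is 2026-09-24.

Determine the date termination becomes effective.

2027-02-19

The last day of the make-up period: 2026-09-24 + 43 days = 2026-11-06.
The last day of the waiting period: 2026-11-06 + 5 days = 2026-11-11.
The last day of the notice period: 90 calendar days after 2026-11-11 is 2027-02-09.
The date termination becomes effective: 8 business days after Tuesday, 2027-02-09, skipping weekends — Feb 10, Feb 11, Feb 12, Feb 15, Feb 16, Feb 17, Feb 18, Feb 19 — lands on Friday, 2027-02-19.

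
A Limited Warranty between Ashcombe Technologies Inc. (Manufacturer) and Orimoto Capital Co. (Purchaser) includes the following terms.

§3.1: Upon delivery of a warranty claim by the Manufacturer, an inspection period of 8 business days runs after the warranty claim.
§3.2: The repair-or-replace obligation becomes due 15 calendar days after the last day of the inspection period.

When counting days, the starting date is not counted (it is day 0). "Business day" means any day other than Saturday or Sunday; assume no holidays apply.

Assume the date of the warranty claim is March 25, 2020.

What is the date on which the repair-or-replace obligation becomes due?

From Wednesday, March 25, 2020, 8 business days (Mar 26, Mar 27, Mar 30, Mar 31, Apr 1, Apr 2, Apr 3, Apr 6, skipping weekends) brings us to Monday, April 6, 2020, which is the last day of the inspection period.
The date on which the repair-or-replace obligation becomes due: 15 calendar days after April 6, 2020 is April 21, 2020.

April 21, 2020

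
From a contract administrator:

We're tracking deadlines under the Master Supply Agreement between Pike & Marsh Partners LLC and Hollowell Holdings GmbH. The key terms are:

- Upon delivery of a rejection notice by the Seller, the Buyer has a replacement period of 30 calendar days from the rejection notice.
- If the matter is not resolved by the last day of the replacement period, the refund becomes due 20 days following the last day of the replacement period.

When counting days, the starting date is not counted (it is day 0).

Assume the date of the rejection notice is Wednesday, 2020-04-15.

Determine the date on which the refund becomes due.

2020-06-04

The last day of the replacement period: 2020-04-15 + 30 days = 2020-05-15.
The date on which the refund becomes due: 20 calendar days after 2020-05-15 is 2020-06-04.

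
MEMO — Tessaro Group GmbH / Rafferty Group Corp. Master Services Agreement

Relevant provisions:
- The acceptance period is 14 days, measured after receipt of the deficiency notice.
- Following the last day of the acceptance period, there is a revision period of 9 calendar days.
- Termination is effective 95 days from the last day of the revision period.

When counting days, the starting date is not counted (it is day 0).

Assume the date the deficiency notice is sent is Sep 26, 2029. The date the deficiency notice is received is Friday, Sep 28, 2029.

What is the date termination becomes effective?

Jan 24, 2030

The last day of the acceptance period: 14 calendar days after Sep 28, 2029 is Oct 12, 2029.
The last day of the revision period: 9 calendar days after Oct 12, 2029 is Oct 21, 2029.
The date termination becomes effective: 95 calendar days after Oct 21, 2029 is Jan 24, 2030.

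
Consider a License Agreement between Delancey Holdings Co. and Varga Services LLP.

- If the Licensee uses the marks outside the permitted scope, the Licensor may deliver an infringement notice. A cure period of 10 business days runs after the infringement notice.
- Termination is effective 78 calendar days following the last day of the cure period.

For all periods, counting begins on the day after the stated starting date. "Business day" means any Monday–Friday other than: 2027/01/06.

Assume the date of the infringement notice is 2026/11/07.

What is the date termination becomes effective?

2027/02/06

The last day of the cure period: 10 business days after Saturday, 2026/11/07, skipping weekends — Nov 9, Nov 10, Nov 11, Nov 12, Nov 13, Nov 16, Nov 17, Nov 18, Nov 19, Nov 20 — lands on Friday, 2026/11/20.
Adding 78 calendar days to 2026/11/20 gives 2027/02/06, which is the date termination becomes effective.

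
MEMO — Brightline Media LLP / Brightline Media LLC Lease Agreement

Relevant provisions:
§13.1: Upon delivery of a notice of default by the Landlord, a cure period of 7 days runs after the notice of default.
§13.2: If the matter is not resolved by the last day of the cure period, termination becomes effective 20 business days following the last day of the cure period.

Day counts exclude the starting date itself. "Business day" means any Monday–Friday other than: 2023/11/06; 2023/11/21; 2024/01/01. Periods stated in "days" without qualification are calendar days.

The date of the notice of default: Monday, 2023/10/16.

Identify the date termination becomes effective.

Adding 7 calendar days to 2023/10/16 gives 2023/10/23, which is the last day of the cure period.
The date termination becomes effective: counting 20 business days from Monday, 2023/10/23 (Oct 24, Oct 25, Oct 26, Oct 27, …, Nov 17, Nov 20, Nov 22, skipping weekends and the listed holidays on Nov 6, Nov 21) reaches Wednesday, 2023/11/22.

2023/11/22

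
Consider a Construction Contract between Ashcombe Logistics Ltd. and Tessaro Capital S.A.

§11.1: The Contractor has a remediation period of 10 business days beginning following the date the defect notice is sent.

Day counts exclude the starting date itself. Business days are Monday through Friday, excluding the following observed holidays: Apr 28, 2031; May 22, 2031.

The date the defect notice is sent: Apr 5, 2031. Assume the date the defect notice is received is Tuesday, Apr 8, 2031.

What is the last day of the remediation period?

Apr 18, 2031

The last day of the remediation period: 10 business days after Saturday, Apr 5, 2031, skipping weekends — Apr 7, Apr 8, Apr 9, Apr 10, Apr 11, Apr 14, Apr 15, Apr 16, Apr 17, Apr 18 — lands on Friday, Apr 18, 2031.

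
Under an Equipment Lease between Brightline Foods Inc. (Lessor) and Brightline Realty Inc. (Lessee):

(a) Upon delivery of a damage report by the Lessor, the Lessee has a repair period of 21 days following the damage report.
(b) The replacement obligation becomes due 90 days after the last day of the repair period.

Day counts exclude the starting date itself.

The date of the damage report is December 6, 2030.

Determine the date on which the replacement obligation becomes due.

March 27, 2031

The last day of the repair period: December 6, 2030 + 21 days = December 27, 2030.
Adding 90 calendar days to December 27, 2030 gives March 27, 2031, which is the date on which the replacement obligation becomes due.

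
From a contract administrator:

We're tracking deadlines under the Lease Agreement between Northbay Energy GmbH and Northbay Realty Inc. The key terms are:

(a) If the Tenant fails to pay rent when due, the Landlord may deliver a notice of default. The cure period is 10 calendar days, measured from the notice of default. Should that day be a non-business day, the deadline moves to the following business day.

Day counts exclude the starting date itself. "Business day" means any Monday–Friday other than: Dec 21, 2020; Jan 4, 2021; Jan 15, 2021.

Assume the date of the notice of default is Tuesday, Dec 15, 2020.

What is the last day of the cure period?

The last day of the cure period: Dec 15, 2020 + 10 days = Dec 25, 2020. Dec 25, 2020 is a Friday and is not a listed holiday, so no roll-forward applies.

Dec 25, 2020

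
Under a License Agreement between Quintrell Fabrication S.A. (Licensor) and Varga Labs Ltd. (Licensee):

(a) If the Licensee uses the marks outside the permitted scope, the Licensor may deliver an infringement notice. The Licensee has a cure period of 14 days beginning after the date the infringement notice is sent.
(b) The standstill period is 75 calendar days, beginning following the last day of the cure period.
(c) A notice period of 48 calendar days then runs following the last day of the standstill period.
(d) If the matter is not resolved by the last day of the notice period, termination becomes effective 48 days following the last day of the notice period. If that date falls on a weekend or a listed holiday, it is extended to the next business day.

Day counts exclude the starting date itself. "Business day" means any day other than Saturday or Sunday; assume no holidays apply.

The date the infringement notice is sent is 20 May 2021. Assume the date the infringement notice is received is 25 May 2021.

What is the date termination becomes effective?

Adding 14 calendar days to 20 May 2021 gives 3 June 2021, which is the last day of the cure period.
The last day of the standstill period: 75 calendar days after 3 June 2021 is 17 August 2021.
Adding 48 calendar days to 17 August 2021 gives 4 October 2021, which is the last day of the notice period.
The date termination becomes effective: 4 October 2021 + 48 days = 21 November 2021. That falls on a Sunday, so it rolls to the next business day, Monday, 22 November 2021.

22 November 2021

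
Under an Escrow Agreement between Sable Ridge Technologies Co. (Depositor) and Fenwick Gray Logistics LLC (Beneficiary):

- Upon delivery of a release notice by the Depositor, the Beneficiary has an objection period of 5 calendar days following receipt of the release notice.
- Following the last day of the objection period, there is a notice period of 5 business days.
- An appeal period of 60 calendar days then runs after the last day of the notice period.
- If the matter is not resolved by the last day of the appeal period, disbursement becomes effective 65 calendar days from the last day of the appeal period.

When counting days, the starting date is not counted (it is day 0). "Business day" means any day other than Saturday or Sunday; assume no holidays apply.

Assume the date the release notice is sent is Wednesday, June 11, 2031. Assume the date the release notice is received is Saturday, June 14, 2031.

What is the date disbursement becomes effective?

Adding 5 calendar days to June 14, 2031 gives June 19, 2031, which is the last day of the objection period.
The last day of the notice period: counting 5 business days from Thursday, June 19, 2031 (Jun 20, Jun 23, Jun 24, Jun 25, Jun 26, skipping weekends) reaches Thursday, June 26, 2031.
The last day of the appeal period: June 26, 2031 + 60 days = August 25, 2031.
The date disbursement becomes effective: 65 calendar days after August 25, 2031 is October 29, 2031.

October 29, 2031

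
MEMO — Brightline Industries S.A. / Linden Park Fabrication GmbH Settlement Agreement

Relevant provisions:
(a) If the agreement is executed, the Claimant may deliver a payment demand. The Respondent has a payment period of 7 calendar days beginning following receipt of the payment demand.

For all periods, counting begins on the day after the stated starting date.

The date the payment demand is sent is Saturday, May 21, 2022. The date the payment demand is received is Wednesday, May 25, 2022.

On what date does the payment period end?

Jun 1, 2022

Adding 7 calendar days to May 25, 2022 gives Jun 1, 2022, which is the last day of the payment period.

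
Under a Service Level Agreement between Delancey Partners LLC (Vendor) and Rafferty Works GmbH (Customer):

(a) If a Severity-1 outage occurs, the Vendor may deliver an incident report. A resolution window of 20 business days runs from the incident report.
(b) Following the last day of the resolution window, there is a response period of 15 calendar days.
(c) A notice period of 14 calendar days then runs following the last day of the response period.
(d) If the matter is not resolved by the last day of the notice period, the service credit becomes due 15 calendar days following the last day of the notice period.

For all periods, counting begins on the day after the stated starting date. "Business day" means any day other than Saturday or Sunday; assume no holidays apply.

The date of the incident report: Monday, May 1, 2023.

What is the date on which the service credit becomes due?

July 12, 2023

From Monday, May 1, 2023, 20 business days (May 2, May 3, May 4, May 5, …, May 25, May 26, May 29, skipping weekends) brings us to Monday, May 29, 2023, which is the last day of the resolution window.
The last day of the response period: 15 calendar days after May 29, 2023 is June 13, 2023.
Adding 14 calendar days to June 13, 2023 gives June 27, 2023, which is the last day of the notice period.
Adding 15 calendar days to June 27, 2023 gives July 12, 2023, which is the date on which the service credit becomes due.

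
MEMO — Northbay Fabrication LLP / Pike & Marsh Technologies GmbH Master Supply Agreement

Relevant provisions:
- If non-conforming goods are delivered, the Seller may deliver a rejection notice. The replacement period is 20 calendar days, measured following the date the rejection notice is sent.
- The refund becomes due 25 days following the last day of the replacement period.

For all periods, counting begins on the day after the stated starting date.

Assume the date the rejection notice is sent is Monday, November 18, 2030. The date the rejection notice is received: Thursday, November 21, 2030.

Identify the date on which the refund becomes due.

The last day of the replacement period: November 18, 2030 + 20 days = December 8, 2030.
Adding 25 calendar days to December 8, 2030 gives January 2, 2031, which is the date on which the refund becomes due.

January 2, 2031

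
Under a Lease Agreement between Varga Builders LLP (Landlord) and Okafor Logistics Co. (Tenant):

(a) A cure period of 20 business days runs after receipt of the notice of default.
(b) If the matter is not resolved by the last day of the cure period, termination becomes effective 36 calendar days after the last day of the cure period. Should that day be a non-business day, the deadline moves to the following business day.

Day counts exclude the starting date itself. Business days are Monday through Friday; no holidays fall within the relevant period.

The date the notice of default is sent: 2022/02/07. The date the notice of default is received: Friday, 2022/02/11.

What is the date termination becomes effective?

The last day of the cure period: counting 20 business days from Friday, 2022/02/11 (Feb 14, Feb 15, Feb 16, Feb 17, …, Mar 9, Mar 10, Mar 11, skipping weekends) reaches Friday, 2022/03/11.
The date termination becomes effective: 36 calendar days after 2022/03/11 is 2022/04/16. That falls on a Saturday, so it rolls to the next business day, Monday, 2022/04/18.

2022/04/18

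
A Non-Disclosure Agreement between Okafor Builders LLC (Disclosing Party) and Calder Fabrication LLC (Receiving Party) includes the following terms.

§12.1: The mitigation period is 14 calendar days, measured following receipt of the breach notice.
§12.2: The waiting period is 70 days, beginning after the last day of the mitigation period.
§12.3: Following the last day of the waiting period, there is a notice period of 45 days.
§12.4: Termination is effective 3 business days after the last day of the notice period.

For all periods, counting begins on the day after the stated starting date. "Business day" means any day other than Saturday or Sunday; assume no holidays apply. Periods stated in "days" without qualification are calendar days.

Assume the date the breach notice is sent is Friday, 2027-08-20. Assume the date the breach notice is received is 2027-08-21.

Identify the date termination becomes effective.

2027-12-31

The last day of the mitigation period: 2027-08-21 + 14 days = 2027-09-04.
The last day of the waiting period: 2027-09-04 + 70 days = 2027-11-13.
The last day of the notice period: 45 calendar days after 2027-11-13 is 2027-12-28.
The date termination becomes effective: 3 business days after Tuesday, 2027-12-28, skipping weekends — Dec 29, Dec 30, Dec 31 — lands on Friday, 2027-12-31.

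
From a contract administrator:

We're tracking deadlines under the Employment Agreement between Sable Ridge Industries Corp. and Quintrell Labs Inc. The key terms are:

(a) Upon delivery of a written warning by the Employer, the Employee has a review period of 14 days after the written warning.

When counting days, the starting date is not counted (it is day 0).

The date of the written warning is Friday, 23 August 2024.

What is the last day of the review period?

The last day of the review period: 23 August 2024 + 14 days = 6 September 2024.

6 September 2024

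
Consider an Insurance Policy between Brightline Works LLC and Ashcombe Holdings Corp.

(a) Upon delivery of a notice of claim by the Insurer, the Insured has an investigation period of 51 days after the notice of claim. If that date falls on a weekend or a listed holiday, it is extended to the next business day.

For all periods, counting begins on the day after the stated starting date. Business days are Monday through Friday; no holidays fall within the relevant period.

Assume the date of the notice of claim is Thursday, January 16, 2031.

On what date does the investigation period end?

March 10, 2031

The last day of the investigation period: January 16, 2031 + 51 days = March 8, 2031. That falls on a Saturday, so it rolls to the next business day, Monday, March 10, 2031.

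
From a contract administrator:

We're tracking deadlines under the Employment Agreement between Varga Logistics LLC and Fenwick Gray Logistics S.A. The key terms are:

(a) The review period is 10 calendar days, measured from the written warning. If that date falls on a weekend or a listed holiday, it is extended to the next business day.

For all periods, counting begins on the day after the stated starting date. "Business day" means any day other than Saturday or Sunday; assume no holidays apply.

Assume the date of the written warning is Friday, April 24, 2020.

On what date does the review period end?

May 4, 2020

Adding 10 calendar days to April 24, 2020 gives May 4, 2020, which is the last day of the review period. May 4, 2020 is a Monday, so no roll-forward applies.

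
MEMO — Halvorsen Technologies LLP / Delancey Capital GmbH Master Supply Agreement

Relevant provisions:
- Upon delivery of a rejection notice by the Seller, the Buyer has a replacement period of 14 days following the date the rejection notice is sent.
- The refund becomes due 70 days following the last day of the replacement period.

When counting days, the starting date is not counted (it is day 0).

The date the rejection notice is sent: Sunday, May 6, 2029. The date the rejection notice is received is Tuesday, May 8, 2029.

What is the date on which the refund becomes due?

Adding 14 calendar days to May 6, 2029 gives May 20, 2029, which is the last day of the replacement period.
Adding 70 calendar days to May 20, 2029 gives Jul 29, 2029, which is the date on which the refund becomes due.

Jul 29, 2029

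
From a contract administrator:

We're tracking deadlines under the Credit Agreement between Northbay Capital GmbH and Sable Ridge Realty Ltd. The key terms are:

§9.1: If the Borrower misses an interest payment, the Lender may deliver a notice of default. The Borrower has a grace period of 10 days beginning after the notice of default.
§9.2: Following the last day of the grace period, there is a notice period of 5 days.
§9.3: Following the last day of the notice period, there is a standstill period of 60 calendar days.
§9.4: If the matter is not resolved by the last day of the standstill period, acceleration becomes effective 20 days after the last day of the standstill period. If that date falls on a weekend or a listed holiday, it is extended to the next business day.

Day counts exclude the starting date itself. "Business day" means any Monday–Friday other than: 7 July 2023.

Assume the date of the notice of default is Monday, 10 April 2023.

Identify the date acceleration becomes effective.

14 July 2023

Adding 10 calendar days to 10 April 2023 gives 20 April 2023, which is the last day of the grace period.
Adding 5 calendar days to 20 April 2023 gives 25 April 2023, which is the last day of the notice period.
The last day of the standstill period: 25 April 2023 + 60 days = 24 June 2023.
The date acceleration becomes effective: 20 calendar days after 24 June 2023 is 14 July 2023. 14 July 2023 is a Friday and is not a listed holiday, so no roll-forward applies.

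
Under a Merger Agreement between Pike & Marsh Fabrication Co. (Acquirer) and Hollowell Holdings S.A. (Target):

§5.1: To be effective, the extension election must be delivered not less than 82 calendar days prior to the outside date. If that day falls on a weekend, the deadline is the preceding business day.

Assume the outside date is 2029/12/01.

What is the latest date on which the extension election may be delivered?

2029/12/01 minus 82 days is 2029/09/10. That is a Monday, so no adjustment is needed.

2029/09/10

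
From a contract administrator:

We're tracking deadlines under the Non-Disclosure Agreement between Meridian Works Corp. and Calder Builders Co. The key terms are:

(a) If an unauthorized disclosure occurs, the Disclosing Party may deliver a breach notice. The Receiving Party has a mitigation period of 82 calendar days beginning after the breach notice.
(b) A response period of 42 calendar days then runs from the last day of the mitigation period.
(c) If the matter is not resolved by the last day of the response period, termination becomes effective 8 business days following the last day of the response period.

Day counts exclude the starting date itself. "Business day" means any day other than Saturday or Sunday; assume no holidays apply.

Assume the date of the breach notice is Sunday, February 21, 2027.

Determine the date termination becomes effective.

Adding 82 calendar days to February 21, 2027 gives May 14, 2027, which is the last day of the mitigation period.
The last day of the response period: May 14, 2027 + 42 days = June 25, 2027.
From Friday, June 25, 2027, 8 business days (Jun 28, Jun 29, Jun 30, Jul 1, Jul 2, Jul 5, Jul 6, Jul 7, skipping weekends) brings us to Wednesday, July 7, 2027, which is the date termination becomes effective.

July 7, 2027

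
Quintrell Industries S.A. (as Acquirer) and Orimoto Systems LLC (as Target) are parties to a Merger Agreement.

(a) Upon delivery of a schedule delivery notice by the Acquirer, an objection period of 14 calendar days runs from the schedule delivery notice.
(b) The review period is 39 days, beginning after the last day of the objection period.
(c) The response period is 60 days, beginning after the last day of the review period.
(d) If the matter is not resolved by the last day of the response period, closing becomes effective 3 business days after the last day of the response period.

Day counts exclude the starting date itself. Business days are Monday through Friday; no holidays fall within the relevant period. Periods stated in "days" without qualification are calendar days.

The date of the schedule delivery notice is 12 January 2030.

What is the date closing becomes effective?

The last day of the objection period: 12 January 2030 + 14 days = 26 January 2030.
Adding 39 calendar days to 26 January 2030 gives 6 March 2030, which is the last day of the review period.
The last day of the response period: 60 calendar days after 6 March 2030 is 5 May 2030.
From Sunday, 5 May 2030, 3 business days (May 6, May 7, May 8, skipping weekends) brings us to Wednesday, 8 May 2030, which is the date closing becomes effective.

8 May 2030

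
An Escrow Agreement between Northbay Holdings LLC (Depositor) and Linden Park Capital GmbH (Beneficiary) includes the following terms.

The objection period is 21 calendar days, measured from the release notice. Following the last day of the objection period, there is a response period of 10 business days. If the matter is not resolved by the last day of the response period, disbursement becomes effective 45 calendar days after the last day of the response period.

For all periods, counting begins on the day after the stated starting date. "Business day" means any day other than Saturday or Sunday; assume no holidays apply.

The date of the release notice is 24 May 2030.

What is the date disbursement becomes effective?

Adding 21 calendar days to 24 May 2030 gives 14 June 2030, which is the last day of the objection period.
The last day of the response period: counting 10 business days from Friday, 14 June 2030 (Jun 17, Jun 18, Jun 19, Jun 20, Jun 21, Jun 24, Jun 25, Jun 26, Jun 27, Jun 28, skipping weekends) reaches Friday, 28 June 2030.
Adding 45 calendar days to 28 June 2030 gives 12 August 2030, which is the date disbursement becomes effective.

12 August 2030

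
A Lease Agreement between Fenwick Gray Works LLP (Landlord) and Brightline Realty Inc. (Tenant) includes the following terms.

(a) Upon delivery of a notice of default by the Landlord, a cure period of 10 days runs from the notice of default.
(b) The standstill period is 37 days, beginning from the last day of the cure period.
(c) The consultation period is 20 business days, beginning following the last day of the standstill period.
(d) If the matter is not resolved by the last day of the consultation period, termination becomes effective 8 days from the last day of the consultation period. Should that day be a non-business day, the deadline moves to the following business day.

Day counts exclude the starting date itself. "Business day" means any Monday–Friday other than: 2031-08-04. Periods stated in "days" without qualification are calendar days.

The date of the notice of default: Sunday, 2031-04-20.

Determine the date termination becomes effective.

2031-07-14

Adding 10 calendar days to 2031-04-20 gives 2031-04-30, which is the last day of the cure period.
Adding 37 calendar days to 2031-04-30 gives 2031-06-06, which is the last day of the standstill period.
The last day of the consultation period: 20 business days after Friday, 2031-06-06, skipping weekends — Jun 9, Jun 10, Jun 11, Jun 12, …, Jul 2, Jul 3, Jul 4 — lands on Friday, 2031-07-04.
The date termination becomes effective: 2031-07-04 + 8 days = 2031-07-12. That falls on a Saturday, so it rolls to the next business day, Monday, 2031-07-14.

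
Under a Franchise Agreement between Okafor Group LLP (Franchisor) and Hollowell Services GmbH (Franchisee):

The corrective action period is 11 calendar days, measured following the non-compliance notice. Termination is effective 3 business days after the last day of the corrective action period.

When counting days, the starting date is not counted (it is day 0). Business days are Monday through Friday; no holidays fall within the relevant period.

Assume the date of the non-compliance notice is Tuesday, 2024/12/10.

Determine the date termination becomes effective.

2024/12/25

The last day of the corrective action period: 2024/12/10 + 11 days = 2024/12/21.
The date termination becomes effective: 3 business days after Saturday, 2024/12/21, skipping weekends — Dec 23, Dec 24, Dec 25 — lands on Wednesday, 2024/12/25.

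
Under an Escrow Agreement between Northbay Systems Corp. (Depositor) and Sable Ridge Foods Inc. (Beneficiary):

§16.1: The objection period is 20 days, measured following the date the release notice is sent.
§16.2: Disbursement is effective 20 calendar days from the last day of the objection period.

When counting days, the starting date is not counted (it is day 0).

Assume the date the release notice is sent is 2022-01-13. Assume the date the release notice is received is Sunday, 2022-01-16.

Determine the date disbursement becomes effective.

The last day of the objection period: 2022-01-13 + 20 days = 2022-02-02.
The date disbursement becomes effective: 20 calendar days after 2022-02-02 is 2022-02-22.

2022-02-22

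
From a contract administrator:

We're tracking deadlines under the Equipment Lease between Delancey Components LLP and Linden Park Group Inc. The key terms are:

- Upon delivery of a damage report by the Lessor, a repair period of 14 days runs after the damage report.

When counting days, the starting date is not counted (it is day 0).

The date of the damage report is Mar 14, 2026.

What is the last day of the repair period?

Mar 28, 2026

The last day of the repair period: 14 calendar days after Mar 14, 2026 is Mar 28, 2026.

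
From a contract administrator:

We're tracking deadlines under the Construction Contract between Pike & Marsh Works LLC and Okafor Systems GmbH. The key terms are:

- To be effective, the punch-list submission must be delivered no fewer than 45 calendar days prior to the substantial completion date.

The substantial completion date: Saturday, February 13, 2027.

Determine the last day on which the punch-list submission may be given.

Counting back 45 calendar days from February 13, 2027 gives December 30, 2026.

December 30, 2026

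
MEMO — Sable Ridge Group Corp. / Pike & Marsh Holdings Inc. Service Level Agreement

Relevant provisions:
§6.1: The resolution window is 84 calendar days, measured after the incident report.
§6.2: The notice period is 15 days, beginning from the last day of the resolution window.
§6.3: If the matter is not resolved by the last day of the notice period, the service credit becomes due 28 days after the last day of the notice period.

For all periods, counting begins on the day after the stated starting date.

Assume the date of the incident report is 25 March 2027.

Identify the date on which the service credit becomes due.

30 July 2027

Adding 84 calendar days to 25 March 2027 gives 17 June 2027, which is the last day of the resolution window.
Adding 15 calendar days to 17 June 2027 gives 2 July 2027, which is the last day of the notice period.
The date on which the service credit becomes due: 2 July 2027 + 28 days = 30 July 2027.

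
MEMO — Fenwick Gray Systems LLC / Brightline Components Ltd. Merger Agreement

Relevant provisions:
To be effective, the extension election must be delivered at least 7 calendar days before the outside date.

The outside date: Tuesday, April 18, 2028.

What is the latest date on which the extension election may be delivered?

April 18, 2028 minus 7 days is April 11, 2028.

April 11, 2028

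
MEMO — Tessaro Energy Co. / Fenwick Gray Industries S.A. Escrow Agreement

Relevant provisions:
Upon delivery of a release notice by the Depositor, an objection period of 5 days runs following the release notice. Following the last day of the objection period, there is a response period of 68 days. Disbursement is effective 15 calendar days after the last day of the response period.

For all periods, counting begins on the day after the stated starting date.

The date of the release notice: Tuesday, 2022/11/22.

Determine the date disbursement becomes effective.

The last day of the objection period: 2022/11/22 + 5 days = 2022/11/27.
The last day of the response period: 68 calendar days after 2022/11/27 is 2023/02/03.
The date disbursement becomes effective: 2023/02/03 + 15 days = 2023/02/18.

2023/02/18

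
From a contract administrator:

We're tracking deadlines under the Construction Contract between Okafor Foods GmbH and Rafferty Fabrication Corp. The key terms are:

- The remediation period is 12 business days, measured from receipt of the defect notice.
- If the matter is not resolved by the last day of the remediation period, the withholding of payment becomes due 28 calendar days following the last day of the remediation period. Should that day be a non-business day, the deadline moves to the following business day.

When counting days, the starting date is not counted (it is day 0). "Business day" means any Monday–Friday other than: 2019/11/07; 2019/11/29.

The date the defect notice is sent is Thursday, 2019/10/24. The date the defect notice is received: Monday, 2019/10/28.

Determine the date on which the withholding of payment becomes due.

The last day of the remediation period: counting 12 business days from Monday, 2019/10/28 (Oct 29, Oct 30, Oct 31, Nov 1, …, Nov 12, Nov 13, Nov 14, skipping weekends and the listed holiday on Nov 7) reaches Thursday, 2019/11/14.
The date on which the withholding of payment becomes due: 28 calendar days after 2019/11/14 is 2019/12/12. 2019/12/12 is a Thursday and is not a listed holiday, so no roll-forward applies.

2019/12/12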